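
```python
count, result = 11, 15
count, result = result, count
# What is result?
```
Trace:
  count=11, result=15
  count=15, result=11

Final answer: 11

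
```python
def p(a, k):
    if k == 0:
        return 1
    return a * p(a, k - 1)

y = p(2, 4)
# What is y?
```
Call trace:
p(a=2, k=4)
  p(a=2, k=3)
    p(a=2, k=2)
      p(a=2, k=1)
        p(a=2, k=0)
        -> return 1
      -> return 2
    -> return 4
  -> return 8
-> return 16

Final answer: 16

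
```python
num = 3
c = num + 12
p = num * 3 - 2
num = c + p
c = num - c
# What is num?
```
Trace:
  num=3
  num=3, c=15
  num=3, c=15, p=7
  num=22, c=15, p=7
  num=22, c=7, p=7

Final answer: 22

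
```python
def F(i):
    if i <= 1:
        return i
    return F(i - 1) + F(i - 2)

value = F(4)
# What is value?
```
Call trace (a repeated sub-call is expanded the first time; later identical calls just restate its return value):
F(i=4)
  F(i=3)
    F(i=2)
      F(i=1)
      -> return 1
      F(i=0)
      -> return 0
    -> return 1
    F(i=1)
    -> return 1
  -> return 2
  F(i=2) -> return 1  (same call as traced above)
-> return 3

Final answer: 3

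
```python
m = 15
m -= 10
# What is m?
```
Trace:
  m=15
  m=5

Final answer: 5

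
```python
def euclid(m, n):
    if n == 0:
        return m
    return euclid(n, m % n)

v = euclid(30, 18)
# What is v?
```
Call trace:
euclid(m=30, n=18)
  euclid(m=18, n=12)
    euclid(m=12, n=6)
      euclid(m=6, n=0)
      -> return 6
    -> return 6
  -> return 6
-> return 6

Final answer: 6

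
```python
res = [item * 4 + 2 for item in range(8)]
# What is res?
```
Trace:
  item=0
  item=1
  item=2
  item=3
  item=4
  item=5
  item=6
  item=7
  res=[2, 6, 10, 14, 18, 22, 26, 30]

Final answer: [2, 6, 10, 14, 18, 22, 26, 30]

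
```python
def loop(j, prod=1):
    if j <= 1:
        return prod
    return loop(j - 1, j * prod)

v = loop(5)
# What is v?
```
Call trace:
loop(j=5, prod=1)
  loop(j=4, prod=5)
    loop(j=3, prod=20)
      loop(j=2, prod=60)
        loop(j=1, prod=120)
        -> return 120
      -> return 120
    -> return 120
  -> return 120
-> return 120

Final answer: 120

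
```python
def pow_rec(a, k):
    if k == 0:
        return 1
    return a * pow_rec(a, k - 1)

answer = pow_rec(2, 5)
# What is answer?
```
Call trace:
pow_rec(a=2, k=5)
  pow_rec(a=2, k=4)
    pow_rec(a=2, k=3)
      pow_rec(a=2, k=2)
        pow_rec(a=2, k=1)
          pow_rec(a=2, k=0)
          -> return 1
        -> return 2
      -> return 4
    -> return 8
  -> return 16
-> return 32

Final answer: 32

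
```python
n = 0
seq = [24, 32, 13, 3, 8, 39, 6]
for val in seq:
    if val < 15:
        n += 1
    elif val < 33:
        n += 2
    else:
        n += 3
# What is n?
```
Trace:
  n=0
  n=2, val=24
  n=4, val=32
  n=5, val=13
  n=6, val=3
  n=7, val=8
  n=10, val=39
  n=11, val=6

Final answer: 11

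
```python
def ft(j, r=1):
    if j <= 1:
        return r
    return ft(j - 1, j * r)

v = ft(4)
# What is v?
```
Call trace:
ft(j=4, r=1)
  ft(j=3, r=4)
    ft(j=2, r=12)
      ft(j=1, r=24)
      -> return 24
    -> return 24
  -> return 24
-> return 24

Final answer: 24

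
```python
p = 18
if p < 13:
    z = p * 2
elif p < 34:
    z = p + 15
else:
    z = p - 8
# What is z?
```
Trace:
  p=18
  p=18, z=33

Final answer: 33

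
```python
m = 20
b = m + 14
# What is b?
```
Trace:
  m=20
  m=20, b=34

Final answer: 34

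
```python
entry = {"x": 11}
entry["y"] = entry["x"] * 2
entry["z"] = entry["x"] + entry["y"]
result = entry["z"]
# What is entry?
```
Trace:
  entry={'x': 11}
  entry={'x': 11, 'y': 22}
  entry={'x': 11, 'y': 22, 'z': 33}
  entry={'x': 11, 'y': 22, 'z': 33}, result=33

Final answer: {'x': 11, 'y': 22, 'z': 33}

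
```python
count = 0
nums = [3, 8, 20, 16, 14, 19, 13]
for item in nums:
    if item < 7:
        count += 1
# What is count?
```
Trace:
  count=0
  count=1, item=3
  count=1, item=8
  count=1, item=20
  count=1, item=16
  count=1, item=14
  count=1, item=19
  count=1, item=13

Final answer: 1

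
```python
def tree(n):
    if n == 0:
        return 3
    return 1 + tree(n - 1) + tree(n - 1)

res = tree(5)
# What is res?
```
Call trace (a repeated sub-call is expanded the first time; later identical calls just restate its return value):
tree(n=5)
  tree(n=4)
    tree(n=3)
      tree(n=2)
        tree(n=1)
          tree(n=0)
          -> return 3
          tree(n=0)
          -> return 3
        -> return 7
        tree(n=1) -> return 7  (same call as traced above)
      -> return 15
      tree(n=2) -> return 15  (same call as traced above)
    -> return 31
    tree(n=3) -> return 31  (same call as traced above)
  -> return 63
  tree(n=4) -> return 63  (same call as traced above)
-> return 127

Final answer: 127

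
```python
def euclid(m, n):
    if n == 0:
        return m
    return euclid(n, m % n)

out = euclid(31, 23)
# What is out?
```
Call trace:
euclid(m=31, n=23)
  euclid(m=23, n=8)
    euclid(m=8, n=7)
      euclid(m=7, n=1)
        euclid(m=1, n=0)
        -> return 1
      -> return 1
    -> return 1
  -> return 1
-> return 1

Final answer: 1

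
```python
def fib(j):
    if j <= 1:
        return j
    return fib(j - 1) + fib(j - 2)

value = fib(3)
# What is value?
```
Call trace:
fib(j=3)
  fib(j=2)
    fib(j=1)
    -> return 1
    fib(j=0)
    -> return 0
  -> return 1
  fib(j=1)
  -> return 1
-> return 2

Final answer: 2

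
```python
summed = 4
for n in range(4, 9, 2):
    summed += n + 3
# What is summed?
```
Trace:
  summed=4
  summed=11, n=4
  summed=20, n=6
  summed=31, n=8

Final answer: 31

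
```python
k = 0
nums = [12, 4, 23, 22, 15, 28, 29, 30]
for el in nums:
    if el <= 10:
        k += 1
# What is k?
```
Trace:
  k=0
  k=0, el=12
  k=1, el=4
  k=1, el=23
  k=1, el=22
  k=1, el=15
  k=1, el=28
  k=1, el=29
  k=1, el=30

Final answer: 1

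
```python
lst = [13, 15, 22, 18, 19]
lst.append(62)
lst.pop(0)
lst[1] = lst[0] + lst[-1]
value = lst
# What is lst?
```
Trace:
  lst=[13, 15, 22, 18, 19]
  lst=[13, 15, 22, 18, 19, 62]
  lst=[15, 22, 18, 19, 62]
  lst=[15, 77, 18, 19, 62]
  lst=[15, 77, 18, 19, 62], value=[15, 77, 18, 19, 62]

Final answer: [15, 77, 18, 19, 62]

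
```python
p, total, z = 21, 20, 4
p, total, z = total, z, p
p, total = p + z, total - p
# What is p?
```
Trace:
  p=21, total=20, z=4
  p=20, total=4, z=21
  p=41, total=-16, z=21

Final answer: 41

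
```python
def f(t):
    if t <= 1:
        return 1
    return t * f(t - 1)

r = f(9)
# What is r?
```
Call trace:
f(t=9)
  f(t=8)
    f(t=7)
      f(t=6)
        f(t=5)
          f(t=4)
            f(t=3)
              f(t=2)
                f(t=1)
                -> return 1
              -> return 2
            -> return 6
          -> return 24
        -> return 120
      -> return 720
    -> return 5040
  -> return 40320
-> return 362880

Final answer: 362880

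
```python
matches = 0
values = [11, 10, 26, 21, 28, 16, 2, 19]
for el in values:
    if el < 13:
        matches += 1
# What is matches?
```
Trace:
  matches=0
  matches=1, el=11
  matches=2, el=10
  matches=2, el=26
  matches=2, el=21
  matches=2, el=28
  matches=2, el=16
  matches=3, el=2
  matches=3, el=19

Final answer: 3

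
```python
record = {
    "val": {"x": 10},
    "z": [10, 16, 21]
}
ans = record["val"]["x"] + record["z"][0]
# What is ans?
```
Trace:
  record={'val': {'x': 10}, 'z': [10, 16, 21]}
  record={'val': {'x': 10}, 'z': [10, 16, 21]}, ans=20

Final answer: 20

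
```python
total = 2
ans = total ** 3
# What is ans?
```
Trace:
  total=2
  total=2, ans=8

Final answer: 8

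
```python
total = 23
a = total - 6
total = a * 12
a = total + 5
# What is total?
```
Trace:
  total=23
  total=23, a=17
  total=204, a=17
  total=204, a=209

Final answer: 204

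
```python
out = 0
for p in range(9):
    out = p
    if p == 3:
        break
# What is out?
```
Trace:
  out=0
  out=0, p=0
  out=1, p=1
  out=2, p=2
  out=3, p=3

Final answer: 3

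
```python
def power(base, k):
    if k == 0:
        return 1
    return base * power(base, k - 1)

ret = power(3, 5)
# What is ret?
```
Call trace:
power(base=3, k=5)
  power(base=3, k=4)
    power(base=3, k=3)
      power(base=3, k=2)
        power(base=3, k=1)
          power(base=3, k=0)
          -> return 1
        -> return 3
      -> return 9
    -> return 27
  -> return 81
-> return 243

Final answer: 243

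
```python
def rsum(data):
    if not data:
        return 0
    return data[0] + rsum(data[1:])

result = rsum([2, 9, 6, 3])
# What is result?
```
Call trace:
rsum(data=[2, 9, 6, 3])
  rsum(data=[9, 6, 3])
    rsum(data=[6, 3])
      rsum(data=[3])
        rsum(data=[])
        -> return 0
      -> return 3
    -> return 9
  -> return 18
-> return 20

Final answer: 20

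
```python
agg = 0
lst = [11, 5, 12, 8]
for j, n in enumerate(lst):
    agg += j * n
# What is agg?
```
Trace:
  agg=0
  agg=0, j=0, n=11
  agg=5, j=1, n=5
  agg=29, j=2, n=12
  agg=53, j=3, n=8

Final answer: 53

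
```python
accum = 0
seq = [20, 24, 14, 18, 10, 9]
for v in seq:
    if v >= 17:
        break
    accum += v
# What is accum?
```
Trace:
  accum=0
  accum=0, v=20

Final answer: 0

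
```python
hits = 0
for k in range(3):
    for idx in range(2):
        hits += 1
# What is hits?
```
Trace:
  hits=0
  hits=1, k=0, idx=0
  hits=2, k=0, idx=1
  hits=3, k=1, idx=0
  hits=4, k=1, idx=1
  hits=5, k=2, idx=0
  hits=6, k=2, idx=1

Final answer: 6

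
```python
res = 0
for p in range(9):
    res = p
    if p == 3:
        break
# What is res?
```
Trace:
  res=0
  res=0, p=0
  res=1, p=1
  res=2, p=2
  res=3, p=3

Final answer: 3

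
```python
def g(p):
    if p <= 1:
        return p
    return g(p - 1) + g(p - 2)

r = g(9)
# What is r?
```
Call trace (a repeated sub-call is expanded the first time; later identical calls just restate its return value):
g(p=9)
  g(p=8)
    g(p=7)
      g(p=6)
        g(p=5)
          g(p=4)
            g(p=3)
              g(p=2)
                g(p=1)
                -> return 1
                g(p=0)
                -> return 0
              -> return 1
              g(p=1)
              -> return 1
            -> return 2
            g(p=2) -> return 1  (same call as traced above)
          -> return 3
          g(p=3) -> return 2  (same call as traced above)
        -> return 5
        g(p=4) -> return 3  (same call as traced above)
      -> return 8
      g(p=5) -> return 5  (same call as traced above)
    -> return 13
    g(p=6) -> return 8  (same call as traced above)
  -> return 21
  g(p=7) -> return 13  (same call as traced above)
-> return 34

Final answer: 34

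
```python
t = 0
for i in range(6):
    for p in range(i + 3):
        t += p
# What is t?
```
Trace:
  t=0
  t=0, i=0, p=0
  t=1, i=0, p=1
  t=3, i=0, p=2
  t=3, i=1, p=0
  t=4, i=1, p=1
  t=6, i=1, p=2
  t=9, i=1, p=3
  t=9, i=2, p=0
  t=10, i=2, p=1
  t=12, i=2, p=2
  t=15, i=2, p=3
  t=19, i=2, p=4
  t=19, i=3, p=0
  t=20, i=3, p=1
  t=22, i=3, p=2
  t=25, i=3, p=3
  t=29, i=3, p=4
  t=34, i=3, p=5
  t=34, i=4, p=0
  t=35, i=4, p=1
  t=37, i=4, p=2
  t=40, i=4, p=3
  t=44, i=4, p=4
  t=49, i=4, p=5
  t=55, i=4, p=6
  t=55, i=5, p=0
  t=56, i=5, p=1
  t=58, i=5, p=2
  t=61, i=5, p=3
  t=65, i=5, p=4
  t=70, i=5, p=5
  t=76, i=5, p=6
  t=83, i=5, p=7

Final answer: 83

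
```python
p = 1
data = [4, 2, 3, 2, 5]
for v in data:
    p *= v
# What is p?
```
Trace:
  p=1
  p=4, v=4
  p=8, v=2
  p=24, v=3
  p=48, v=2
  p=240, v=5

Final answer: 240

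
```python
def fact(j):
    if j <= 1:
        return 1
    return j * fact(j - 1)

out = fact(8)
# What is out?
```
Call trace:
fact(j=8)
  fact(j=7)
    fact(j=6)
      fact(j=5)
        fact(j=4)
          fact(j=3)
            fact(j=2)
              fact(j=1)
              -> return 1
            -> return 2
          -> return 6
        -> return 24
      -> return 120
    -> return 720
  -> return 5040
-> return 40320

Final answer: 40320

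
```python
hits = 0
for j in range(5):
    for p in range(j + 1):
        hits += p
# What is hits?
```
Trace:
  hits=0
  hits=0, j=0, p=0
  hits=0, j=1, p=0
  hits=1, j=1, p=1
  hits=1, j=2, p=0
  hits=2, j=2, p=1
  hits=4, j=2, p=2
  hits=4, j=3, p=0
  hits=5, j=3, p=1
  hits=7, j=3, p=2
  hits=10, j=3, p=3
  hits=10, j=4, p=0
  hits=11, j=4, p=1
  hits=13, j=4, p=2
  hits=16, j=4, p=3
  hits=20, j=4, p=4

Final answer: 20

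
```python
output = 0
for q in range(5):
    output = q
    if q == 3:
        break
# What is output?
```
Trace:
  output=0
  output=0, q=0
  output=1, q=1
  output=2, q=2
  output=3, q=3

Final answer: 3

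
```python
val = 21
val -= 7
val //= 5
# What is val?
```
Trace:
  val=21
  val=14
  val=2

Final answer: 2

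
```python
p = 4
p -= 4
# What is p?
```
Trace:
  p=4
  p=0

Final answer: 0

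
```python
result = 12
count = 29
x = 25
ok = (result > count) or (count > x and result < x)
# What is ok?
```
Trace:
  result=12
  result=12, count=29
  result=12, count=29, x=25
  result=12, count=29, x=25, ok=True

Final answer: True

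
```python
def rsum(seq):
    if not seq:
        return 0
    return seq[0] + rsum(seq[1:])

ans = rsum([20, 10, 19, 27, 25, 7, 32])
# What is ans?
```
Call trace:
rsum(seq=[20, 10, 19, 27, 25, 7, 32])
  rsum(seq=[10, 19, 27, 25, 7, 32])
    rsum(seq=[19, 27, 25, 7, 32])
      rsum(seq=[27, 25, 7, 32])
        rsum(seq=[25, 7, 32])
          rsum(seq=[7, 32])
            rsum(seq=[32])
              rsum(seq=[])
              -> return 0
            -> return 32
          -> return 39
        -> return 64
      -> return 91
    -> return 110
  -> return 120
-> return 140

Final answer: 140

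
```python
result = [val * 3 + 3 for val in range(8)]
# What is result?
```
Trace:
  val=0
  val=1
  val=2
  val=3
  val=4
  val=5
  val=6
  val=7
  result=[3, 6, 9, 12, 15, 18, 21, 24]

Final answer: [3, 6, 9, 12, 15, 18, 21, 24]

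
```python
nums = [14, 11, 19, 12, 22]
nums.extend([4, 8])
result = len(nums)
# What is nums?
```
Trace:
  nums=[14, 11, 19, 12, 22]
  nums=[14, 11, 19, 12, 22, 4, 8]
  nums=[14, 11, 19, 12, 22, 4, 8], result=7

Final answer: [14, 11, 19, 12, 22, 4, 8]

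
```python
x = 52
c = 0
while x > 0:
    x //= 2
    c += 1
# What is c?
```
Trace:
  x=52
  x=52, c=0
  x=26, c=1
  x=13, c=2
  x=6, c=3
  x=3, c=4
  x=1, c=5
  x=0, c=6

Final answer: 6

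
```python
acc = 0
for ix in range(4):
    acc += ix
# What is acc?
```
Trace:
  acc=0
  acc=0, ix=0
  acc=1, ix=1
  acc=3, ix=2
  acc=6, ix=3

Final answer: 6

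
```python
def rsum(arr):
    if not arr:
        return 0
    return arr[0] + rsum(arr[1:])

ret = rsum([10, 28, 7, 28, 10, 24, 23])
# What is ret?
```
Call trace:
rsum(arr=[10, 28, 7, 28, 10, 24, 23])
  rsum(arr=[28, 7, 28, 10, 24, 23])
    rsum(arr=[7, 28, 10, 24, 23])
      rsum(arr=[28, 10, 24, 23])
        rsum(arr=[10, 24, 23])
          rsum(arr=[24, 23])
            rsum(arr=[23])
              rsum(arr=[])
              -> return 0
            -> return 23
          -> return 47
        -> return 57
      -> return 85
    -> return 92
  -> return 120
-> return 130

Final answer: 130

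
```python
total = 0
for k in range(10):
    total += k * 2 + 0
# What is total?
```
Trace:
  total=0
  total=0, k=0
  total=2, k=1
  total=6, k=2
  total=12, k=3
  total=20, k=4
  total=30, k=5
  total=42, k=6
  total=56, k=7
  total=72, k=8
  total=90, k=9

Final answer: 90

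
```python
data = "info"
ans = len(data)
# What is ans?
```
Trace:
  data='info'
  data='info', ans=4

Final answer: 4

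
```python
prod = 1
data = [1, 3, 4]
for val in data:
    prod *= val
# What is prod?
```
Trace:
  prod=1
  prod=1, val=1
  prod=3, val=3
  prod=12, val=4

Final answer: 12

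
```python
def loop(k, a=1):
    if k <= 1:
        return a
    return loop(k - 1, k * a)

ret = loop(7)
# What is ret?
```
Call trace:
loop(k=7, a=1)
  loop(k=6, a=7)
    loop(k=5, a=42)
      loop(k=4, a=210)
        loop(k=3, a=840)
          loop(k=2, a=2520)
            loop(k=1, a=5040)
            -> return 5040
          -> return 5040
        -> return 5040
      -> return 5040
    -> return 5040
  -> return 5040
-> return 5040

Final answer: 5040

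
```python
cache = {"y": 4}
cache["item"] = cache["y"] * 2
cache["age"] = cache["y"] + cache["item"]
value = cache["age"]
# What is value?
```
Trace:
  cache={'y': 4}
  cache={'y': 4, 'item': 8}
  cache={'y': 4, 'item': 8, 'age': 12}
  cache={'y': 4, 'item': 8, 'age': 12}, value=12

Final answer: 12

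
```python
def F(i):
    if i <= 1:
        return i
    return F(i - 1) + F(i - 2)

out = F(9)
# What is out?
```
Call trace (a repeated sub-call is expanded the first time; later identical calls just restate its return value):
F(i=9)
  F(i=8)
    F(i=7)
      F(i=6)
        F(i=5)
          F(i=4)
            F(i=3)
              F(i=2)
                F(i=1)
                -> return 1
                F(i=0)
                -> return 0
              -> return 1
              F(i=1)
              -> return 1
            -> return 2
            F(i=2) -> return 1  (same call as traced above)
          -> return 3
          F(i=3) -> return 2  (same call as traced above)
        -> return 5
        F(i=4) -> return 3  (same call as traced above)
      -> return 8
      F(i=5) -> return 5  (same call as traced above)
    -> return 13
    F(i=6) -> return 8  (same call as traced above)
  -> return 21
  F(i=7) -> return 13  (same call as traced above)
-> return 34

Final answer: 34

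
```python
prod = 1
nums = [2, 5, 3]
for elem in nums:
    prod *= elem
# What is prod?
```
Trace:
  prod=1
  prod=2, elem=2
  prod=10, elem=5
  prod=30, elem=3

Final answer: 30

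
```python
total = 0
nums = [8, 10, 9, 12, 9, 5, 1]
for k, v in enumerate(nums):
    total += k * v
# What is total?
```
Trace:
  total=0
  total=0, k=0, v=8
  total=10, k=1, v=10
  total=28, k=2, v=9
  total=64, k=3, v=12
  total=100, k=4, v=9
  total=125, k=5, v=5
  total=131, k=6, v=1

Final answer: 131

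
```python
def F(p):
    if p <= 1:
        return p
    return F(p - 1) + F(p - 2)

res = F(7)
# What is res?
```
Call trace (a repeated sub-call is expanded the first time; later identical calls just restate its return value):
F(p=7)
  F(p=6)
    F(p=5)
      F(p=4)
        F(p=3)
          F(p=2)
            F(p=1)
            -> return 1
            F(p=0)
            -> return 0
          -> return 1
          F(p=1)
          -> return 1
        -> return 2
        F(p=2) -> return 1  (same call as traced above)
      -> return 3
      F(p=3) -> return 2  (same call as traced above)
    -> return 5
    F(p=4) -> return 3  (same call as traced above)
  -> return 8
  F(p=5) -> return 5  (same call as traced above)
-> return 13

Final answer: 13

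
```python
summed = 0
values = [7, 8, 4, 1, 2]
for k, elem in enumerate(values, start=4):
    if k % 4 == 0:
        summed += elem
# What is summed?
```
Trace:
  summed=0
  summed=7, k=4, elem=7
  summed=7, k=5, elem=8
  summed=7, k=6, elem=4
  summed=7, k=7, elem=1
  summed=9, k=8, elem=2

Final answer: 9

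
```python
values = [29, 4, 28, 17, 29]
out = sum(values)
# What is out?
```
Trace:
  values=[29, 4, 28, 17, 29]
  values=[29, 4, 28, 17, 29], out=107

Final answer: 107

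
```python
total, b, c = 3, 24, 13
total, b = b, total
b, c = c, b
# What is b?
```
Trace:
  total=3, b=24, c=13
  total=24, b=3, c=13
  total=24, b=13, c=3

Final answer: 13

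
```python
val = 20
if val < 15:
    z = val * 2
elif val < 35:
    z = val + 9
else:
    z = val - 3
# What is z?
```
Trace:
  val=20
  val=20, z=29

Final answer: 29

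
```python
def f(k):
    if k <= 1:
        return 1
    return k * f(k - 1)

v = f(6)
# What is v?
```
Call trace:
f(k=6)
  f(k=5)
    f(k=4)
      f(k=3)
        f(k=2)
          f(k=1)
          -> return 1
        -> return 2
      -> return 6
    -> return 24
  -> return 120
-> return 720

Final answer: 720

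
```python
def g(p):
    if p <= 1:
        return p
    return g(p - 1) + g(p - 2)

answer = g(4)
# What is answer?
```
Call trace (a repeated sub-call is expanded the first time; later identical calls just restate its return value):
g(p=4)
  g(p=3)
    g(p=2)
      g(p=1)
      -> return 1
      g(p=0)
      -> return 0
    -> return 1
    g(p=1)
    -> return 1
  -> return 2
  g(p=2) -> return 1  (same call as traced above)
-> return 3

Final answer: 3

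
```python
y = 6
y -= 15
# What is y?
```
Trace:
  y=6
  y=-9

Final answer: -9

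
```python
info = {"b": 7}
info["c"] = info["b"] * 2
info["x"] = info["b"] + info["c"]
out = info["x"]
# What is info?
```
Trace:
  info={'b': 7}
  info={'b': 7, 'c': 14}
  info={'b': 7, 'c': 14, 'x': 21}
  info={'b': 7, 'c': 14, 'x': 21}, out=21

Final answer: {'b': 7, 'c': 14, 'x': 21}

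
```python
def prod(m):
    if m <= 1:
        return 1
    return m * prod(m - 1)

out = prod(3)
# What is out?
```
Call trace:
prod(m=3)
  prod(m=2)
    prod(m=1)
    -> return 1
  -> return 2
-> return 6

Final answer: 6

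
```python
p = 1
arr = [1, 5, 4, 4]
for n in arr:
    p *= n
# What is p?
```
Trace:
  p=1
  p=1, n=1
  p=5, n=5
  p=20, n=4
  p=80, n=4

Final answer: 80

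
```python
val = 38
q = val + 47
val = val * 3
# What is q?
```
Trace:
  val=38
  val=38, q=85
  val=114, q=85

Final answer: 85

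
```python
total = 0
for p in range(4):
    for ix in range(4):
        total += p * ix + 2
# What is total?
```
Trace:
  total=0
  total=2, p=0, ix=0
  total=4, p=0, ix=1
  total=6, p=0, ix=2
  total=8, p=0, ix=3
  total=10, p=1, ix=0
  total=13, p=1, ix=1
  total=17, p=1, ix=2
  total=22, p=1, ix=3
  total=24, p=2, ix=0
  total=28, p=2, ix=1
  total=34, p=2, ix=2
  total=42, p=2, ix=3
  total=44, p=3, ix=0
  total=49, p=3, ix=1
  total=57, p=3, ix=2
  total=68, p=3, ix=3

Final answer: 68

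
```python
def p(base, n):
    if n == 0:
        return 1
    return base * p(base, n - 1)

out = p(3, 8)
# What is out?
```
Call trace:
p(base=3, n=8)
  p(base=3, n=7)
    p(base=3, n=6)
      p(base=3, n=5)
        p(base=3, n=4)
          p(base=3, n=3)
            p(base=3, n=2)
              p(base=3, n=1)
                p(base=3, n=0)
                -> return 1
              -> return 3
            -> return 9
          -> return 27
        -> return 81
      -> return 243
    -> return 729
  -> return 2187
-> return 6561

Final answer: 6561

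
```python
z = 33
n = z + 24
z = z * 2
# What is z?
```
Trace:
  z=33
  z=33, n=57
  z=66, n=57

Final answer: 66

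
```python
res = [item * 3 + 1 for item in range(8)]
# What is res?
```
Trace:
  item=0
  item=1
  item=2
  item=3
  item=4
  item=5
  item=6
  item=7
  res=[1, 4, 7, 10, 13, 16, 19, 22]

Final answer: [1, 4, 7, 10, 13, 16, 19, 22]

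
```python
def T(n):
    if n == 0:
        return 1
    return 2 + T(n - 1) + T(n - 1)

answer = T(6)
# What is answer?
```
Call trace (a repeated sub-call is expanded the first time; later identical calls just restate its return value):
T(n=6)
  T(n=5)
    T(n=4)
      T(n=3)
        T(n=2)
          T(n=1)
            T(n=0)
            -> return 1
            T(n=0)
            -> return 1
          -> return 4
          T(n=1) -> return 4  (same call as traced above)
        -> return 10
        T(n=2) -> return 10  (same call as traced above)
      -> return 22
      T(n=3) -> return 22  (same call as traced above)
    -> return 46
    T(n=4) -> return 46  (same call as traced above)
  -> return 94
  T(n=5) -> return 94  (same call as traced above)
-> return 190

Final answer: 190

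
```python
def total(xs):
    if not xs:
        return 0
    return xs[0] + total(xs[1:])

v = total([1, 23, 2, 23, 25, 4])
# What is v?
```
Call trace:
total(xs=[1, 23, 2, 23, 25, 4])
  total(xs=[23, 2, 23, 25, 4])
    total(xs=[2, 23, 25, 4])
      total(xs=[23, 25, 4])
        total(xs=[25, 4])
          total(xs=[4])
            total(xs=[])
            -> return 0
          -> return 4
        -> return 29
      -> return 52
    -> return 54
  -> return 77
-> return 78

Final answer: 78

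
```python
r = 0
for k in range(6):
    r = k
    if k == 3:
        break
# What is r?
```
Trace:
  r=0
  r=0, k=0
  r=1, k=1
  r=2, k=2
  r=3, k=3

Final answer: 3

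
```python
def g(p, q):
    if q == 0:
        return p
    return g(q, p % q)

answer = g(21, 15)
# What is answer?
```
Call trace:
g(p=21, q=15)
  g(p=15, q=6)
    g(p=6, q=3)
      g(p=3, q=0)
      -> return 3
    -> return 3
  -> return 3
-> return 3

Final answer: 3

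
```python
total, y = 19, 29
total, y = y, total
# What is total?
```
Trace:
  total=19, y=29
  total=29, y=19

Final answer: 29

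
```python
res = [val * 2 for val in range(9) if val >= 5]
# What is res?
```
Trace:
  val=0
  val=1
  val=2
  val=3
  val=4
  val=5
  val=6
  val=7
  val=8
  res=[10, 12, 14, 16]

Final answer: [10, 12, 14, 16]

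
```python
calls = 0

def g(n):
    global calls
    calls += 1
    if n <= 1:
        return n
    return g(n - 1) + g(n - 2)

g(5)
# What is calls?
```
Call trace (a repeated sub-call is expanded the first time; later identical calls just restate its return value):
g(n=5)
  g(n=4)
    g(n=3)
      g(n=2)
        g(n=1)
        -> return 1
        g(n=0)
        -> return 0
      -> return 1
      g(n=1)
      -> return 1
    -> return 2
    g(n=2) -> return 1  (same call as traced above)
  -> return 3
  g(n=3) -> return 2  (same call as traced above)
-> return 5

calls is incremented once per call, so count the calls in each subtree. Let C(n) = number of calls made by g(n).
C(0) = C(1) = 1 (base case, no recursion); C(n) = 1 + C(n - 1) + C(n - 2) otherwise.
C(2) = 1 + C(1) + C(0) = 1 + 1 + 1 = 3
C(3) = 1 + C(2) + C(1) = 1 + 3 + 1 = 5
C(4) = 1 + C(3) + C(2) = 1 + 5 + 3 = 9
C(5) = 1 + C(4) + C(3) = 1 + 9 + 5 = 15
calls = C(5) = 15

Final answer: 15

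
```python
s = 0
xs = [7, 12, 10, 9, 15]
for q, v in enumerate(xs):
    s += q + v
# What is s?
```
Trace:
  s=0
  s=7, q=0, v=7
  s=20, q=1, v=12
  s=32, q=2, v=10
  s=44, q=3, v=9
  s=63, q=4, v=15

Final answer: 63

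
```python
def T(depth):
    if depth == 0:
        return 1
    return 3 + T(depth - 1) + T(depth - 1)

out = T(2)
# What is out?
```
Call trace (a repeated sub-call is expanded the first time; later identical calls just restate its return value):
T(depth=2)
  T(depth=1)
    T(depth=0)
    -> return 1
    T(depth=0)
    -> return 1
  -> return 5
  T(depth=1) -> return 5  (same call as traced above)
-> return 13

Final answer: 13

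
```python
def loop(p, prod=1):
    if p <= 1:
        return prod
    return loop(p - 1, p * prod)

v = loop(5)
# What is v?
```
Call trace:
loop(p=5, prod=1)
  loop(p=4, prod=5)
    loop(p=3, prod=20)
      loop(p=2, prod=60)
        loop(p=1, prod=120)
        -> return 120
      -> return 120
    -> return 120
  -> return 120
-> return 120

Final answer: 120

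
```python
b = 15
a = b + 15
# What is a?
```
Trace:
  b=15
  b=15, a=30

Final answer: 30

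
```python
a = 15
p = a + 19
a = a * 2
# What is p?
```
Trace:
  a=15
  a=15, p=34
  a=30, p=34

Final answer: 34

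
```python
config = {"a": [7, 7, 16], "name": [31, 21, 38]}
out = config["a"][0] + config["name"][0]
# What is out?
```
Trace:
  config={'a': [7, 7, 16], 'name': [31, 21, 38]}
  config={'a': [7, 7, 16], 'name': [31, 21, 38]}, out=38

Final answer: 38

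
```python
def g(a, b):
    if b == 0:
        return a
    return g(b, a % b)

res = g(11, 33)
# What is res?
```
Call trace:
g(a=11, b=33)
  g(a=33, b=11)
    g(a=11, b=0)
    -> return 11
  -> return 11
-> return 11

Final answer: 11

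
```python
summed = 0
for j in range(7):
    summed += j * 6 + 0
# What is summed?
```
Trace:
  summed=0
  summed=0, j=0
  summed=6, j=1
  summed=18, j=2
  summed=36, j=3
  summed=60, j=4
  summed=90, j=5
  summed=126, j=6

Final answer: 126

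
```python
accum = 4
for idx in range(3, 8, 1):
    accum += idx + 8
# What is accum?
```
Trace:
  accum=4
  accum=15, idx=3
  accum=27, idx=4
  accum=40, idx=5
  accum=54, idx=6
  accum=69, idx=7

Final answer: 69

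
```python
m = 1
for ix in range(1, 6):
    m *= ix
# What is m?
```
Trace:
  m=1
  m=1, ix=1
  m=2, ix=2
  m=6, ix=3
  m=24, ix=4
  m=120, ix=5

Final answer: 120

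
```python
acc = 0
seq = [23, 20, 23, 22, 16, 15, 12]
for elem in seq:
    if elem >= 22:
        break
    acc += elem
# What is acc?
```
Trace:
  acc=0
  acc=0, elem=23

Final answer: 0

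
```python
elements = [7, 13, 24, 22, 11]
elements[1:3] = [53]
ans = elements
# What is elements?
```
Trace:
  elements=[7, 13, 24, 22, 11]
  elements=[7, 53, 22, 11]
  elements=[7, 53, 22, 11], ans=[7, 53, 22, 11]

Final answer: [7, 53, 22, 11]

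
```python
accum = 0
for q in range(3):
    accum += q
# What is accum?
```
Trace:
  accum=0
  accum=0, q=0
  accum=1, q=1
  accum=3, q=2

Final answer: 3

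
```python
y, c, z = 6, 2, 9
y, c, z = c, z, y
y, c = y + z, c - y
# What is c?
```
Trace:
  y=6, c=2, z=9
  y=2, c=9, z=6
  y=8, c=7, z=6

Final answer: 7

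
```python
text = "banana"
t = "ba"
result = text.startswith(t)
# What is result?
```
Trace:
  text='banana'
  text='banana', t='ba'
  text='banana', t='ba', result=True

Final answer: True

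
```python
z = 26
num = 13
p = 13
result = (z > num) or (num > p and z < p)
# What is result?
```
Trace:
  z=26
  z=26, num=13
  z=26, num=13, p=13
  z=26, num=13, p=13, result=True

Final answer: True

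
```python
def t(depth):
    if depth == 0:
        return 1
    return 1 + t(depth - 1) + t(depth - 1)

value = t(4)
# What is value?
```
Call trace (a repeated sub-call is expanded the first time; later identical calls just restate its return value):
t(depth=4)
  t(depth=3)
    t(depth=2)
      t(depth=1)
        t(depth=0)
        -> return 1
        t(depth=0)
        -> return 1
      -> return 3
      t(depth=1) -> return 3  (same call as traced above)
    -> return 7
    t(depth=2) -> return 7  (same call as traced above)
  -> return 15
  t(depth=3) -> return 15  (same call as traced above)
-> return 31

Final answer: 31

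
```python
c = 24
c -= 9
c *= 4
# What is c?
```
Trace:
  c=24
  c=15
  c=60

Final answer: 60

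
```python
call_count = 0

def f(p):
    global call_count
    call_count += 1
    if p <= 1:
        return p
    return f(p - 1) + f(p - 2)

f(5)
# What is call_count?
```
Call trace (a repeated sub-call is expanded the first time; later identical calls just restate its return value):
f(p=5)
  f(p=4)
    f(p=3)
      f(p=2)
        f(p=1)
        -> return 1
        f(p=0)
        -> return 0
      -> return 1
      f(p=1)
      -> return 1
    -> return 2
    f(p=2) -> return 1  (same call as traced above)
  -> return 3
  f(p=3) -> return 2  (same call as traced above)
-> return 5

call_count is incremented once per call, so count the calls in each subtree. Let C(p) = number of calls made by f(p).
C(0) = C(1) = 1 (base case, no recursion); C(p) = 1 + C(p - 1) + C(p - 2) otherwise.
C(2) = 1 + C(1) + C(0) = 1 + 1 + 1 = 3
C(3) = 1 + C(2) + C(1) = 1 + 3 + 1 = 5
C(4) = 1 + C(3) + C(2) = 1 + 5 + 3 = 9
C(5) = 1 + C(4) + C(3) = 1 + 9 + 5 = 15
call_count = C(5) = 15

Final answer: 15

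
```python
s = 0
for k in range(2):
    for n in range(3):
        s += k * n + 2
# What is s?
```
Trace:
  s=0
  s=2, k=0, n=0
  s=4, k=0, n=1
  s=6, k=0, n=2
  s=8, k=1, n=0
  s=11, k=1, n=1
  s=15, k=1, n=2

Final answer: 15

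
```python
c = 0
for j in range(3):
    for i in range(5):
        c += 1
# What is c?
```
Trace:
  c=0
  c=1, j=0, i=0
  c=2, j=0, i=1
  c=3, j=0, i=2
  c=4, j=0, i=3
  c=5, j=0, i=4
  c=6, j=1, i=0
  c=7, j=1, i=1
  c=8, j=1, i=2
  c=9, j=1, i=3
  c=10, j=1, i=4
  c=11, j=2, i=0
  c=12, j=2, i=1
  c=13, j=2, i=2
  c=14, j=2, i=3
  c=15, j=2, i=4

Final answer: 15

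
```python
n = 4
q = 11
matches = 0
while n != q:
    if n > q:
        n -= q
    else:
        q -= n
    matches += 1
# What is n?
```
Trace:
  n=4
  n=4, q=11
  n=4, q=11, matches=0
  n=4, q=7, matches=1
  n=4, q=3, matches=2
  n=1, q=3, matches=3
  n=1, q=2, matches=4
  n=1, q=1, matches=5

Final answer: 1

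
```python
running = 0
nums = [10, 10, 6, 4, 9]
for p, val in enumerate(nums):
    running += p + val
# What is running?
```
Trace:
  running=0
  running=10, p=0, val=10
  running=21, p=1, val=10
  running=29, p=2, val=6
  running=36, p=3, val=4
  running=49, p=4, val=9

Final answer: 49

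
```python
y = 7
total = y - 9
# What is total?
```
Trace:
  y=7
  y=7, total=-2

Final answer: -2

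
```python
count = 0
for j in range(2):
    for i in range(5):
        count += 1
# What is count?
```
Trace:
  count=0
  count=1, j=0, i=0
  count=2, j=0, i=1
  count=3, j=0, i=2
  count=4, j=0, i=3
  count=5, j=0, i=4
  count=6, j=1, i=0
  count=7, j=1, i=1
  count=8, j=1, i=2
  count=9, j=1, i=3
  count=10, j=1, i=4

Final answer: 10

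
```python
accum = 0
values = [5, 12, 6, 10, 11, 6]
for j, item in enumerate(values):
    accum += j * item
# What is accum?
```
Trace:
  accum=0
  accum=0, j=0, item=5
  accum=12, j=1, item=12
  accum=24, j=2, item=6
  accum=54, j=3, item=10
  accum=98, j=4, item=11
  accum=128, j=5, item=6

Final answer: 128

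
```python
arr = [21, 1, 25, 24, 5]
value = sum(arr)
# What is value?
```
Trace:
  arr=[21, 1, 25, 24, 5]
  arr=[21, 1, 25, 24, 5], value=76

Final answer: 76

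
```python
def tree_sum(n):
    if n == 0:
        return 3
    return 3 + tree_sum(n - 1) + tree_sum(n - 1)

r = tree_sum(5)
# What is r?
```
Call trace (a repeated sub-call is expanded the first time; later identical calls just restate its return value):
tree_sum(n=5)
  tree_sum(n=4)
    tree_sum(n=3)
      tree_sum(n=2)
        tree_sum(n=1)
          tree_sum(n=0)
          -> return 3
          tree_sum(n=0)
          -> return 3
        -> return 9
        tree_sum(n=1) -> return 9  (same call as traced above)
      -> return 21
      tree_sum(n=2) -> return 21  (same call as traced above)
    -> return 45
    tree_sum(n=3) -> return 45  (same call as traced above)
  -> return 93
  tree_sum(n=4) -> return 93  (same call as traced above)
-> return 189

Final answer: 189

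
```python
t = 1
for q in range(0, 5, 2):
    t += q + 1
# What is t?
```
Trace:
  t=1
  t=2, q=0
  t=5, q=2
  t=10, q=4

Final answer: 10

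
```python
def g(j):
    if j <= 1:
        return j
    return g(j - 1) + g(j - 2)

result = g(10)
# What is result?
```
Call trace (a repeated sub-call is expanded the first time; later identical calls just restate its return value):
g(j=10)
  g(j=9)
    g(j=8)
      g(j=7)
        g(j=6)
          g(j=5)
            g(j=4)
              g(j=3)
                g(j=2)
                  g(j=1)
                  -> return 1
                  g(j=0)
                  -> return 0
                -> return 1
                g(j=1)
                -> return 1
              -> return 2
              g(j=2) -> return 1  (same call as traced above)
            -> return 3
            g(j=3) -> return 2  (same call as traced above)
          -> return 5
          g(j=4) -> return 3  (same call as traced above)
        -> return 8
        g(j=5) -> return 5  (same call as traced above)
      -> return 13
      g(j=6) -> return 8  (same call as traced above)
    -> return 21
    g(j=7) -> return 13  (same call as traced above)
  -> return 34
  g(j=8) -> return 21  (same call as traced above)
-> return 55

Final answer: 55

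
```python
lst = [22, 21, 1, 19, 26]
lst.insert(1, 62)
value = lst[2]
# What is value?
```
Trace:
  lst=[22, 21, 1, 19, 26]
  lst=[22, 62, 21, 1, 19, 26]
  lst=[22, 62, 21, 1, 19, 26], value=21

Final answer: 21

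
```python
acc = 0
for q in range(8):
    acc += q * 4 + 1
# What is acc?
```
Trace:
  acc=0
  acc=1, q=0
  acc=6, q=1
  acc=15, q=2
  acc=28, q=3
  acc=45, q=4
  acc=66, q=5
  acc=91, q=6
  acc=120, q=7

Final answer: 120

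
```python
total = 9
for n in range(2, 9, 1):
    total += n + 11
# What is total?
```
Trace:
  total=9
  total=22, n=2
  total=36, n=3
  total=51, n=4
  total=67, n=5
  total=84, n=6
  total=102, n=7
  total=121, n=8

Final answer: 121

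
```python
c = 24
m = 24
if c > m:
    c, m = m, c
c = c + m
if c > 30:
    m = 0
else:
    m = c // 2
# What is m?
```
Trace:
  c=24
  c=24, m=24
  c=24, m=24
  c=48, m=24
  c=48, m=0

Final answer: 0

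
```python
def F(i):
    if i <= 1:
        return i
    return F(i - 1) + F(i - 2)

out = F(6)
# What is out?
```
Call trace (a repeated sub-call is expanded the first time; later identical calls just restate its return value):
F(i=6)
  F(i=5)
    F(i=4)
      F(i=3)
        F(i=2)
          F(i=1)
          -> return 1
          F(i=0)
          -> return 0
        -> return 1
        F(i=1)
        -> return 1
      -> return 2
      F(i=2) -> return 1  (same call as traced above)
    -> return 3
    F(i=3) -> return 2  (same call as traced above)
  -> return 5
  F(i=4) -> return 3  (same call as traced above)
-> return 8

Final answer: 8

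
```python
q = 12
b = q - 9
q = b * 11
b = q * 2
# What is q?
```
Trace:
  q=12
  q=12, b=3
  q=33, b=3
  q=33, b=66

Final answer: 33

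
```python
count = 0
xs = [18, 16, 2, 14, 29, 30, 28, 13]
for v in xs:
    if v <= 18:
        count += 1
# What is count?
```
Trace:
  count=0
  count=1, v=18
  count=2, v=16
  count=3, v=2
  count=4, v=14
  count=4, v=29
  count=4, v=30
  count=4, v=28
  count=5, v=13

Final answer: 5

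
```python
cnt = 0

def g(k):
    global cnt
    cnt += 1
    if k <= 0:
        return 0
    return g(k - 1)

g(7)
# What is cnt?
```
Call trace:
g(k=7)
  g(k=6)
    g(k=5)
      g(k=4)
        g(k=3)
          g(k=2)
            g(k=1)
              g(k=0)
              -> return 0
            -> return 0
          -> return 0
        -> return 0
      -> return 0
    -> return 0
  -> return 0
-> return 0

cnt is incremented once per call. g is entered once for each k = 7, 6, 5, 4, 3, 2, 1, 0 (the k <= 0 call returns without recursing), i.e. 7 + 1 calls.
cnt = 8

Final answer: 8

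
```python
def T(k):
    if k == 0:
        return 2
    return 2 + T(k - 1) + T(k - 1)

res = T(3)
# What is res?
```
Call trace (a repeated sub-call is expanded the first time; later identical calls just restate its return value):
T(k=3)
  T(k=2)
    T(k=1)
      T(k=0)
      -> return 2
      T(k=0)
      -> return 2
    -> return 6
    T(k=1) -> return 6  (same call as traced above)
  -> return 14
  T(k=2) -> return 14  (same call as traced above)
-> return 30

Final answer: 30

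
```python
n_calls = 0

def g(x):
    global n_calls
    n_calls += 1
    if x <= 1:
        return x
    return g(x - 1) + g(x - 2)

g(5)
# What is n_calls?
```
Call trace (a repeated sub-call is expanded the first time; later identical calls just restate its return value):
g(x=5)
  g(x=4)
    g(x=3)
      g(x=2)
        g(x=1)
        -> return 1
        g(x=0)
        -> return 0
      -> return 1
      g(x=1)
      -> return 1
    -> return 2
    g(x=2) -> return 1  (same call as traced above)
  -> return 3
  g(x=3) -> return 2  (same call as traced above)
-> return 5

n_calls is incremented once per call, so count the calls in each subtree. Let C(x) = number of calls made by g(x).
C(0) = C(1) = 1 (base case, no recursion); C(x) = 1 + C(x - 1) + C(x - 2) otherwise.
C(2) = 1 + C(1) + C(0) = 1 + 1 + 1 = 3
C(3) = 1 + C(2) + C(1) = 1 + 3 + 1 = 5
C(4) = 1 + C(3) + C(2) = 1 + 5 + 3 = 9
C(5) = 1 + C(4) + C(3) = 1 + 9 + 5 = 15
n_calls = C(5) = 15

Final answer: 15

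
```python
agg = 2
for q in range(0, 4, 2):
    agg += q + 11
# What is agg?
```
Trace:
  agg=2
  agg=13, q=0
  agg=26, q=2

Final answer: 26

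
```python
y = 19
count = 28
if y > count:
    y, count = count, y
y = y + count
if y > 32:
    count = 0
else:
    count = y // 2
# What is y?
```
Trace:
  y=19
  y=19, count=28
  y=19, count=28
  y=47, count=28
  y=47, count=0

Final answer: 47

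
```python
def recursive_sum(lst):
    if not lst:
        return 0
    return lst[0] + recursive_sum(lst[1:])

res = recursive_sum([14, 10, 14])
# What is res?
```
Call trace:
recursive_sum(lst=[14, 10, 14])
  recursive_sum(lst=[10, 14])
    recursive_sum(lst=[14])
      recursive_sum(lst=[])
      -> return 0
    -> return 14
  -> return 24
-> return 38

Final answer: 38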